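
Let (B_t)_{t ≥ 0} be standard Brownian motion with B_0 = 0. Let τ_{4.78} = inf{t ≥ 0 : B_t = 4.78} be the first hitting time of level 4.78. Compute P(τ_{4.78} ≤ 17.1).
P(τ_{4.78} ≤ 17.1) = 2(1 − Φ(4.78/√17.1)) = 2(1 − Φ(1.1559)) ≈ 0.2477

By the reflection principle for standard BM, P(τ_b ≤ t) = 2 · P(B_t ≥ b). Since B_t ~ N(0, t), P(B_t ≥ 4.78) = 1 − Φ(4.78/√t) = 1 − Φ(4.78/√17.1) = 1 − Φ(1.1559) ≈ 0.12386. Doubling: P(τ_{4.78} ≤ 17.1) ≈ 2 · 0.12386 = 0.24772 ≈ 0.2477.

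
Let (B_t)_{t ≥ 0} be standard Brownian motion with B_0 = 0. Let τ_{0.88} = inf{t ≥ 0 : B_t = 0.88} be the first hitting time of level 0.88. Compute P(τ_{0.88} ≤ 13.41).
P(τ_{0.88} ≤ 13.41) = 2(1 − Φ(0.88/√13.41)) = 2(1 − Φ(0.2403)) ≈ 0.8101

By the reflection principle for standard BM, P(τ_b ≤ t) = 2 · P(B_t ≥ b). Since B_t ~ N(0, t), P(B_t ≥ 0.88) = 1 − Φ(0.88/√t) = 1 − Φ(0.88/√13.41) = 1 − Φ(0.2403) ≈ 0.40505. Doubling: P(τ_{0.88} ≤ 13.41) ≈ 2 · 0.40505 = 0.81010 ≈ 0.8101.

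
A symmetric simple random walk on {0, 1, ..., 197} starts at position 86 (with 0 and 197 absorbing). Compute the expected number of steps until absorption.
E[τ | X_0 = 86] = 9546

Let v_k = E[τ | X_0 = k]. Boundary: v_0 = v_197 = 0. Recurrence: v_k = 1 + (v_{k-1} + v_{k+1})/2 for 1 ≤ k ≤ 196. The particular solution to v_k − (v_{k-1} + v_{k+1})/2 = 1 is v_k = −k^2. Adding homogeneous solution A + B k and matching boundaries gives v_k = k (197 − k). Substituting k = 86: v_86 = 86 · 111 = 9546.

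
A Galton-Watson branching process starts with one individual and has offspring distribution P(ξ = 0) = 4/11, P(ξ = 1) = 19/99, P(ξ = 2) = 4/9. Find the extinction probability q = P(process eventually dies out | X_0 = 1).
q = 9/11

The pgf is f(s) = 4/11 + 19/99·s + 4/9·s². The extinction probability q is the smallest fixed point of f in [0, 1]. Setting s = f(s):
  4/9·s² + (19/99 − 1)·s + 4/11 = 0
  4/9·s² − (4/11 + 4/9)·s + 4/11 = 0
which factors as (s − 1)·(4/9·s − 4/11) = 0, giving roots s = 1 and s = (4/11)/(4/9) = 9/11.
Mean offspring μ = 19/99 + 2·4/9 = 107/99 > 1 (supercritical), so q < 1. The extinction probability is the smaller root: q = (4/11)/(4/9) = 9/11.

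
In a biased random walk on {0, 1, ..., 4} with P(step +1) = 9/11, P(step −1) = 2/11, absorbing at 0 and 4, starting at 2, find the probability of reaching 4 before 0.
P(hit 4 before 0) = (1 − (2/9)^2) / (1 − (2/9)^4) = 81/85

Let u_k denote P(reach 4 before 0 | start at k). Boundary: u_0 = 0, u_4 = 1. Recurrence: u_k = 9/11·u_{k+1} + 2/11·u_{k-1} for 1 ≤ k ≤ 3. Try u_k = A + B·r^k with r = q/p = (2/11)/(9/11) = 2/9. Substitution satisfies the recurrence; boundary conditions give:
  u_k = (1 − r^k) / (1 − r^N) = (1 − (2/9)^2) / (1 − (2/9)^4) = 81/85.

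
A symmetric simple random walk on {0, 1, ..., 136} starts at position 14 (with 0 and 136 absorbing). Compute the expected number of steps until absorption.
E[τ | X_0 = 14] = 1708

Let v_k = E[τ | X_0 = k]. Boundary: v_0 = v_136 = 0. Recurrence: v_k = 1 + (v_{k-1} + v_{k+1})/2 for 1 ≤ k ≤ 135. The particular solution to v_k − (v_{k-1} + v_{k+1})/2 = 1 is v_k = −k^2. Adding homogeneous solution A + B k and matching boundaries gives v_k = k (136 − k). Substituting k = 14: v_14 = 14 · 122 = 1708.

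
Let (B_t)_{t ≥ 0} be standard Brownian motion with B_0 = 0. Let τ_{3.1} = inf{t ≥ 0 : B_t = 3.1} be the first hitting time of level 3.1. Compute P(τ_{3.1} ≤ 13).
P(τ_{3.1} ≤ 13) = 2(1 − Φ(3.1/√13)) = 2(1 − Φ(0.8598)) ≈ 0.3899

By the reflection principle for standard BM, P(τ_b ≤ t) = 2 · P(B_t ≥ b). Since B_t ~ N(0, t), P(B_t ≥ 3.1) = 1 − Φ(3.1/√t) = 1 − Φ(3.1/√13) = 1 − Φ(0.8598) ≈ 0.19495. Doubling: P(τ_{3.1} ≤ 13) ≈ 2 · 0.19495 = 0.38990 ≈ 0.3899.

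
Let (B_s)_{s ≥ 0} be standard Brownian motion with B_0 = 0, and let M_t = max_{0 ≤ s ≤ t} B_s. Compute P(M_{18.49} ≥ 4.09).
P(M_{18.49} ≥ 4.09) = 2·P(B_{18.49} ≥ 4.09) = 2(1 − Φ(4.09/√18.49)) ≈ 0.3415

By the reflection principle for Brownian motion, P(M_t ≥ a) = 2 · P(B_t ≥ a) for a ≥ 0. Since B_t ~ N(0, t), P(B_t ≥ 4.09) = 1 − Φ(4.09/√t) = 1 − Φ(4.09/√18.49) = 1 − Φ(0.9512). So
  P(M_{18.49} ≥ 4.09) = 2(1 − Φ(0.9512)) ≈ 0.3415.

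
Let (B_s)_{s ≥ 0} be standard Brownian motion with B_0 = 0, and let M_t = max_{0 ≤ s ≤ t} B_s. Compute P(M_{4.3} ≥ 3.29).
P(M_{4.3} ≥ 3.29) = 2·P(B_{4.3} ≥ 3.29) = 2(1 − Φ(3.29/√4.3)) ≈ 0.1126

By the reflection principle for Brownian motion, P(M_t ≥ a) = 2 · P(B_t ≥ a) for a ≥ 0. Since B_t ~ N(0, t), P(B_t ≥ 3.29) = 1 − Φ(3.29/√t) = 1 − Φ(3.29/√4.3) = 1 − Φ(1.5866). So
  P(M_{4.3} ≥ 3.29) = 2(1 − Φ(1.5866)) ≈ 0.1126.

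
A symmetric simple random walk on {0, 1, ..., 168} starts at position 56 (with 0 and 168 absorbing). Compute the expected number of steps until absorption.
E[τ | X_0 = 56] = 6272

Let v_k = E[τ | X_0 = k]. Boundary: v_0 = v_168 = 0. Recurrence: v_k = 1 + (v_{k-1} + v_{k+1})/2 for 1 ≤ k ≤ 167. The particular solution to v_k − (v_{k-1} + v_{k+1})/2 = 1 is v_k = −k^2. Adding homogeneous solution A + B k and matching boundaries gives v_k = k (168 − k). Substituting k = 56: v_56 = 56 · 112 = 6272.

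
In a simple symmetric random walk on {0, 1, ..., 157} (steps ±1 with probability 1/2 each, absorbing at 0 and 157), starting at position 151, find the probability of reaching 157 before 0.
P(hit 157 before 0) = 151/157

Let u_k = P(hit 157 before 0 | start at k). Then u_0 = 0, u_157 = 1, and u_k = u_{k-1}/2 + u_{k+1}/2 for 1 ≤ k ≤ 156. This harmonic recurrence is solved by u_k = k/157, giving u_151 = 151/157.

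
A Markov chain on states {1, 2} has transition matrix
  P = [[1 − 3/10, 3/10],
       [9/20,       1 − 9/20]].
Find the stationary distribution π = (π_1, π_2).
π_1 = 3/5, π_2 = 2/5

Solve πP = π with π_1 + π_2 = 1. From πP = π: π_1 · (1 − 3/10) + π_2 · 9/20 = π_1 ⇒ π_2 · 9/20 = π_1 · 3/10 ⇒ π_2/π_1 = (3/10)/(9/20) = 2/3. Together with π_1 + π_2 = 1:
  π_1 = (9/20)/(3/10 + 9/20) = (9/20)/(3/4) = 3/5,
  π_2 = (3/10)/(3/10 + 9/20) = (3/10)/(3/4) = 2/5.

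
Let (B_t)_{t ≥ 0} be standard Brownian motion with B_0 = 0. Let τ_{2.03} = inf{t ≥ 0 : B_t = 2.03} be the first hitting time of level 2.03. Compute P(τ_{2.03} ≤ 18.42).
P(τ_{2.03} ≤ 18.42) = 2(1 − Φ(2.03/√18.42)) = 2(1 − Φ(0.4730)) ≈ 0.6362

By the reflection principle for standard BM, P(τ_b ≤ t) = 2 · P(B_t ≥ b). Since B_t ~ N(0, t), P(B_t ≥ 2.03) = 1 − Φ(2.03/√t) = 1 − Φ(2.03/√18.42) = 1 − Φ(0.4730) ≈ 0.31811. Doubling: P(τ_{2.03} ≤ 18.42) ≈ 2 · 0.31811 = 0.63622 ≈ 0.6362.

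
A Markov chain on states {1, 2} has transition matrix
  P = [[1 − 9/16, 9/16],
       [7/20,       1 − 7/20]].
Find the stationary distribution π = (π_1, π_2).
π_1 = 28/73, π_2 = 45/73

Solve πP = π with π_1 + π_2 = 1. From πP = π: π_1 · (1 − 9/16) + π_2 · 7/20 = π_1 ⇒ π_2 · 7/20 = π_1 · 9/16 ⇒ π_2/π_1 = (9/16)/(7/20) = 45/28. Together with π_1 + π_2 = 1:
  π_1 = (7/20)/(9/16 + 7/20) = (7/20)/(73/80) = 28/73,
  π_2 = (9/16)/(9/16 + 7/20) = (9/16)/(73/80) = 45/73.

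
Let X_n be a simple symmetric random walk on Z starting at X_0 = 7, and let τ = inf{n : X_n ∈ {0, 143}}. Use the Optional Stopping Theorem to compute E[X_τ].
E[X_τ] = 7

X_n is a martingale and τ is a bounded-mean stopping time (indeed τ is finite a.s. with bounded expectation since the walk is in a bounded region). By the OST, E[X_τ] = E[X_0] = 7. Equivalently: E[X_τ] = 143 · P(hit 143 first) + 0 · P(hit 0 first) = 143 · (7/143) = 7.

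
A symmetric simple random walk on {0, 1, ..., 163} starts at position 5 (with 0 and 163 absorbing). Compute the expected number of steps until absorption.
E[τ | X_0 = 5] = 790

Let v_k = E[τ | X_0 = k]. Boundary: v_0 = v_163 = 0. Recurrence: v_k = 1 + (v_{k-1} + v_{k+1})/2 for 1 ≤ k ≤ 162. The particular solution to v_k − (v_{k-1} + v_{k+1})/2 = 1 is v_k = −k^2. Adding homogeneous solution A + B k and matching boundaries gives v_k = k (163 − k). Substituting k = 5: v_5 = 5 · 158 = 790.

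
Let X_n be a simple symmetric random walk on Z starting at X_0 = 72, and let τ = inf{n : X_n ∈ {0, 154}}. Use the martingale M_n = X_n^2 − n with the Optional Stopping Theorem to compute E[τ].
E[τ] = 5904

M_n = X_n^2 − n is a martingale (since E[X_{n+1}^2 | F_n] = X_n^2 + 1). By OST (τ has finite mean in a bounded region), E[M_τ] = E[M_0] = X_0^2 − 0 = 72^2 = 5184. Also E[M_τ] = E[X_τ^2] − E[τ]. The walk exits at 0 or 154, with P(hit 154 first) = 72/154, so E[X_τ^2] = 154^2 · 72/154 + 0 = 11088. Thus E[τ] = E[X_τ^2] − E[M_τ] = 11088 − 5184 = 5904 = 72(154 − 72) = 5904.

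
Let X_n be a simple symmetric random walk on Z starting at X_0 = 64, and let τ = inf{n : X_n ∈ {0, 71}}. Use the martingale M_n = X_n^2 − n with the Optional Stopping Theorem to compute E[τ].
E[τ] = 448

M_n = X_n^2 − n is a martingale (since E[X_{n+1}^2 | F_n] = X_n^2 + 1). By OST (τ has finite mean in a bounded region), E[M_τ] = E[M_0] = X_0^2 − 0 = 64^2 = 4096. Also E[M_τ] = E[X_τ^2] − E[τ]. The walk exits at 0 or 71, with P(hit 71 first) = 64/71, so E[X_τ^2] = 71^2 · 64/71 + 0 = 4544. Thus E[τ] = E[X_τ^2] − E[M_τ] = 4544 − 4096 = 448 = 64(71 − 64) = 448.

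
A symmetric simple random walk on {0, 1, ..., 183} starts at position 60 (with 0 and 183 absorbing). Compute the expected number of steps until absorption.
E[τ | X_0 = 60] = 7380

Let v_k = E[τ | X_0 = k]. Boundary: v_0 = v_183 = 0. Recurrence: v_k = 1 + (v_{k-1} + v_{k+1})/2 for 1 ≤ k ≤ 182. The particular solution to v_k − (v_{k-1} + v_{k+1})/2 = 1 is v_k = −k^2. Adding homogeneous solution A + B k and matching boundaries gives v_k = k (183 − k). Substituting k = 60: v_60 = 60 · 123 = 7380.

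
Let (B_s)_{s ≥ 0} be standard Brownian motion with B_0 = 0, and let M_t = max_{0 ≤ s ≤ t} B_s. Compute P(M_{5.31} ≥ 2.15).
P(M_{5.31} ≥ 2.15) = 2·P(B_{5.31} ≥ 2.15) = 2(1 − Φ(2.15/√5.31)) ≈ 0.3508

By the reflection principle for Brownian motion, P(M_t ≥ a) = 2 · P(B_t ≥ a) for a ≥ 0. Since B_t ~ N(0, t), P(B_t ≥ 2.15) = 1 − Φ(2.15/√t) = 1 − Φ(2.15/√5.31) = 1 − Φ(0.9330). So
  P(M_{5.31} ≥ 2.15) = 2(1 − Φ(0.9330)) ≈ 0.3508.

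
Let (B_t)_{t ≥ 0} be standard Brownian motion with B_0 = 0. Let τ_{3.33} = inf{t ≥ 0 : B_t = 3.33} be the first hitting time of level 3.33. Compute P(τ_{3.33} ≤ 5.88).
P(τ_{3.33} ≤ 5.88) = 2(1 − Φ(3.33/√5.88)) = 2(1 − Φ(1.3733)) ≈ 0.1697

By the reflection principle for standard BM, P(τ_b ≤ t) = 2 · P(B_t ≥ b). Since B_t ~ N(0, t), P(B_t ≥ 3.33) = 1 − Φ(3.33/√t) = 1 − Φ(3.33/√5.88) = 1 − Φ(1.3733) ≈ 0.08483. Doubling: P(τ_{3.33} ≤ 5.88) ≈ 2 · 0.08483 = 0.16966 ≈ 0.1697.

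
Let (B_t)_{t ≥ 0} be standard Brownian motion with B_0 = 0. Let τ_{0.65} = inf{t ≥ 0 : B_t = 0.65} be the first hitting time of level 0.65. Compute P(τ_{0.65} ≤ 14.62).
P(τ_{0.65} ≤ 14.62) = 2(1 − Φ(0.65/√14.62)) = 2(1 − Φ(0.1700)) ≈ 0.8650

By the reflection principle for standard BM, P(τ_b ≤ t) = 2 · P(B_t ≥ b). Since B_t ~ N(0, t), P(B_t ≥ 0.65) = 1 − Φ(0.65/√t) = 1 − Φ(0.65/√14.62) = 1 − Φ(0.1700) ≈ 0.43251. Doubling: P(τ_{0.65} ≤ 14.62) ≈ 2 · 0.43251 = 0.86502 ≈ 0.8650.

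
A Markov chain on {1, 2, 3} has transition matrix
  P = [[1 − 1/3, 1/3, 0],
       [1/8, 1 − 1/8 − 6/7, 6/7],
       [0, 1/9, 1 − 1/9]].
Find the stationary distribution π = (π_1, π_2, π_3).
π = (21/509, 56/509, 432/509)

This is a birth-death chain on three states, which satisfies detailed balance: π_1 · P_{12} = π_2 · P_{21} and π_2 · P_{23} = π_3 · P_{32}.
From π_1 · 1/3 = π_2 · 1/8: π_2/π_1 = (1/3)/(1/8) = 8/3.
From π_2 · 6/7 = π_3 · 1/9: π_3/π_2 = (6/7)/(1/9) = 54/7.
Take π_1 proportional to 1; then unnormalized π = (1, 8/3, 144/7). Normalize by dividing by the sum 509/21:
  π = (21/509, 56/509, 432/509).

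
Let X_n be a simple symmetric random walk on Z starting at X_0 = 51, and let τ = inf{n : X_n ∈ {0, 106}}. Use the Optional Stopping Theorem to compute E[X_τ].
E[X_τ] = 51

X_n is a martingale and τ is a bounded-mean stopping time (indeed τ is finite a.s. with bounded expectation since the walk is in a bounded region). By the OST, E[X_τ] = E[X_0] = 51. Equivalently: E[X_τ] = 106 · P(hit 106 first) + 0 · P(hit 0 first) = 106 · (51/106) = 51.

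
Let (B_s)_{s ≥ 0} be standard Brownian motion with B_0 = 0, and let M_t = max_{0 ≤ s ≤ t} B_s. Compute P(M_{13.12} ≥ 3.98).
P(M_{13.12} ≥ 3.98) = 2·P(B_{13.12} ≥ 3.98) = 2(1 − Φ(3.98/√13.12)) ≈ 0.2719

By the reflection principle for Brownian motion, P(M_t ≥ a) = 2 · P(B_t ≥ a) for a ≥ 0. Since B_t ~ N(0, t), P(B_t ≥ 3.98) = 1 − Φ(3.98/√t) = 1 − Φ(3.98/√13.12) = 1 − Φ(1.0988). So
  P(M_{13.12} ≥ 3.98) = 2(1 − Φ(1.0988)) ≈ 0.2719.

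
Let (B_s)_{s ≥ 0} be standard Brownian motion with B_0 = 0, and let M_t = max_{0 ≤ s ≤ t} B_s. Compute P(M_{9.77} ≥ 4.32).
P(M_{9.77} ≥ 4.32) = 2·P(B_{9.77} ≥ 4.32) = 2(1 − Φ(4.32/√9.77)) ≈ 0.1669

By the reflection principle for Brownian motion, P(M_t ≥ a) = 2 · P(B_t ≥ a) for a ≥ 0. Since B_t ~ N(0, t), P(B_t ≥ 4.32) = 1 − Φ(4.32/√t) = 1 − Φ(4.32/√9.77) = 1 − Φ(1.3821). So
  P(M_{9.77} ≥ 4.32) = 2(1 − Φ(1.3821)) ≈ 0.1669.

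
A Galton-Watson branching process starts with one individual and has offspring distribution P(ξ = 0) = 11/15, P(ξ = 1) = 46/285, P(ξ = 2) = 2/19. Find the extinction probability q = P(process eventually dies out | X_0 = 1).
q = 1

Mean offspring μ = 0·11/15 + 1·46/285 + 2·2/19 = 106/285 ≤ 1. For μ ≤ 1 with offspring not concentrated at 1, the Galton-Watson process goes extinct almost surely, so q = 1.
(Algebraic check: The pgf is f(s) = 11/15 + 46/285·s + 2/19·s². The extinction probability q is the smallest fixed point of f in [0, 1]. Setting s = f(s):
  2/19·s² + (46/285 − 1)·s + 11/15 = 0
  2/19·s² − (11/15 + 2/19)·s + 11/15 = 0
which factors as (s − 1)·(2/19·s − 11/15) = 0, giving roots s = 1 and s = (11/15)/(2/19) = 209/30. Since 209/30 ≥ 1, the smallest root in [0, 1] is s = 1.)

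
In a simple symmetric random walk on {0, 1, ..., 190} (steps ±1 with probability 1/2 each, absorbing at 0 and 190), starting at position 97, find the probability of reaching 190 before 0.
P(hit 190 before 0) = 97/190

Let u_k = P(hit 190 before 0 | start at k). Then u_0 = 0, u_190 = 1, and u_k = u_{k-1}/2 + u_{k+1}/2 for 1 ≤ k ≤ 189. This harmonic recurrence is solved by u_k = k/190, giving u_97 = 97/190.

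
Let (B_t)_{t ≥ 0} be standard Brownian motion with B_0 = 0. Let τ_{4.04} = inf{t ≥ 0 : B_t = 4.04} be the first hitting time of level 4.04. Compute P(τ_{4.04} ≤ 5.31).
P(τ_{4.04} ≤ 5.31) = 2(1 − Φ(4.04/√5.31)) = 2(1 − Φ(1.7532)) ≈ 0.0796

By the reflection principle for standard BM, P(τ_b ≤ t) = 2 · P(B_t ≥ b). Since B_t ~ N(0, t), P(B_t ≥ 4.04) = 1 − Φ(4.04/√t) = 1 − Φ(4.04/√5.31) = 1 − Φ(1.7532) ≈ 0.03978. Doubling: P(τ_{4.04} ≤ 5.31) ≈ 2 · 0.03978 = 0.07956 ≈ 0.0796.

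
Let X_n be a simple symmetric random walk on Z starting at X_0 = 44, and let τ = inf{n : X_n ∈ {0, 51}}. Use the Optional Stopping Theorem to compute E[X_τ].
E[X_τ] = 44

X_n is a martingale and τ is a bounded-mean stopping time (indeed τ is finite a.s. with bounded expectation since the walk is in a bounded region). By the OST, E[X_τ] = E[X_0] = 44. Equivalently: E[X_τ] = 51 · P(hit 51 first) + 0 · P(hit 0 first) = 51 · (44/51) = 44.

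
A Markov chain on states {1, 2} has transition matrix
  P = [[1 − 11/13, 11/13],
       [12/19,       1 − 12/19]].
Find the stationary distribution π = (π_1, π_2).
π_1 = 156/365, π_2 = 209/365

Solve πP = π with π_1 + π_2 = 1. From πP = π: π_1 · (1 − 11/13) + π_2 · 12/19 = π_1 ⇒ π_2 · 12/19 = π_1 · 11/13 ⇒ π_2/π_1 = (11/13)/(12/19) = 209/156. Together with π_1 + π_2 = 1:
  π_1 = (12/19)/(11/13 + 12/19) = (12/19)/(365/247) = 156/365,
  π_2 = (11/13)/(11/13 + 12/19) = (11/13)/(365/247) = 209/365.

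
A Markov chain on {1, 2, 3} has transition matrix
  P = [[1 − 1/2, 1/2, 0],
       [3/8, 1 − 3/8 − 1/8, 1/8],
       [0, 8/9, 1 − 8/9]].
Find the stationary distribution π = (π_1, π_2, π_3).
π = (48/121, 64/121, 9/121)

This is a birth-death chain on three states, which satisfies detailed balance: π_1 · P_{12} = π_2 · P_{21} and π_2 · P_{23} = π_3 · P_{32}.
From π_1 · 1/2 = π_2 · 3/8: π_2/π_1 = (1/2)/(3/8) = 4/3.
From π_2 · 1/8 = π_3 · 8/9: π_3/π_2 = (1/8)/(8/9) = 9/64.
Take π_1 proportional to 1; then unnormalized π = (1, 4/3, 3/16). Normalize by dividing by the sum 121/48:
  π = (48/121, 64/121, 9/121).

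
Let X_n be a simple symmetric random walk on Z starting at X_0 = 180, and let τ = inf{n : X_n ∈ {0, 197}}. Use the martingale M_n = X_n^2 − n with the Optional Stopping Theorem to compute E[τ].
E[τ] = 3060

M_n = X_n^2 − n is a martingale (since E[X_{n+1}^2 | F_n] = X_n^2 + 1). By OST (τ has finite mean in a bounded region), E[M_τ] = E[M_0] = X_0^2 − 0 = 180^2 = 32400. Also E[M_τ] = E[X_τ^2] − E[τ]. The walk exits at 0 or 197, with P(hit 197 first) = 180/197, so E[X_τ^2] = 197^2 · 180/197 + 0 = 35460. Thus E[τ] = E[X_τ^2] − E[M_τ] = 35460 − 32400 = 3060 = 180(197 − 180) = 3060.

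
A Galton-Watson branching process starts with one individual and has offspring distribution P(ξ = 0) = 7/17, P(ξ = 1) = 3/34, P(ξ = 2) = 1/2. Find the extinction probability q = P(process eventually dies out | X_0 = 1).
q = 14/17

The pgf is f(s) = 7/17 + 3/34·s + 1/2·s². The extinction probability q is the smallest fixed point of f in [0, 1]. Setting s = f(s):
  1/2·s² + (3/34 − 1)·s + 7/17 = 0
  1/2·s² − (7/17 + 1/2)·s + 7/17 = 0
which factors as (s − 1)·(1/2·s − 7/17) = 0, giving roots s = 1 and s = (7/17)/(1/2) = 14/17.
Mean offspring μ = 3/34 + 2·1/2 = 37/34 > 1 (supercritical), so q < 1. The extinction probability is the smaller root: q = (7/17)/(1/2) = 14/17.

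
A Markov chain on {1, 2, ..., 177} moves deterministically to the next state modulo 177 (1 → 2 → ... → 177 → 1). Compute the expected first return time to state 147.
E[T_147 | X_0 = 147] = 177

The chain cycles deterministically, so starting at state 147 it returns in exactly 177 steps. Equivalently, the stationary distribution is uniform π_j = 1/177 for every state j, so by Kac's formula E[T_147] = 1/π_147 = 177.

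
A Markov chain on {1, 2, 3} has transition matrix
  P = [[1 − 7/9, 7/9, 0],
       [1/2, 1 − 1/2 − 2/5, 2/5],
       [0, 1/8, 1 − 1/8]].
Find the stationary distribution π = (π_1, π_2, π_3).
π = (15/113, 70/339, 224/339)

This is a birth-death chain on three states, which satisfies detailed balance: π_1 · P_{12} = π_2 · P_{21} and π_2 · P_{23} = π_3 · P_{32}.
From π_1 · 7/9 = π_2 · 1/2: π_2/π_1 = (7/9)/(1/2) = 14/9.
From π_2 · 2/5 = π_3 · 1/8: π_3/π_2 = (2/5)/(1/8) = 16/5.
Take π_1 proportional to 1; then unnormalized π = (1, 14/9, 224/45). Normalize by dividing by the sum 113/15:
  π = (15/113, 70/339, 224/339).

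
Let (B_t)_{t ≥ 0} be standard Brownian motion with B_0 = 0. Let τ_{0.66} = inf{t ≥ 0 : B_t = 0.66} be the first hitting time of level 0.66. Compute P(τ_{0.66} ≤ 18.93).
P(τ_{0.66} ≤ 18.93) = 2(1 − Φ(0.66/√18.93)) = 2(1 − Φ(0.1517)) ≈ 0.8794

By the reflection principle for standard BM, P(τ_b ≤ t) = 2 · P(B_t ≥ b). Since B_t ~ N(0, t), P(B_t ≥ 0.66) = 1 − Φ(0.66/√t) = 1 − Φ(0.66/√18.93) = 1 − Φ(0.1517) ≈ 0.43971. Doubling: P(τ_{0.66} ≤ 18.93) ≈ 2 · 0.43971 = 0.87942 ≈ 0.8794.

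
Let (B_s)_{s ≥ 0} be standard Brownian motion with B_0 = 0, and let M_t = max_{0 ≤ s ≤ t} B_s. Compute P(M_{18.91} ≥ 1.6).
P(M_{18.91} ≥ 1.6) = 2·P(B_{18.91} ≥ 1.6) = 2(1 − Φ(1.6/√18.91)) ≈ 0.7129

By the reflection principle for Brownian motion, P(M_t ≥ a) = 2 · P(B_t ≥ a) for a ≥ 0. Since B_t ~ N(0, t), P(B_t ≥ 1.6) = 1 − Φ(1.6/√t) = 1 − Φ(1.6/√18.91) = 1 − Φ(0.3679). So
  P(M_{18.91} ≥ 1.6) = 2(1 − Φ(0.3679)) ≈ 0.7129.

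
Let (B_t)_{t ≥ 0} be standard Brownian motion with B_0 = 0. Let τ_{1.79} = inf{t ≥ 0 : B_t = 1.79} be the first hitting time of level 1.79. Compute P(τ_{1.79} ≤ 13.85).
P(τ_{1.79} ≤ 13.85) = 2(1 − Φ(1.79/√13.85)) = 2(1 − Φ(0.4810)) ≈ 0.6305

By the reflection principle for standard BM, P(τ_b ≤ t) = 2 · P(B_t ≥ b). Since B_t ~ N(0, t), P(B_t ≥ 1.79) = 1 − Φ(1.79/√t) = 1 − Φ(1.79/√13.85) = 1 − Φ(0.4810) ≈ 0.31526. Doubling: P(τ_{1.79} ≤ 13.85) ≈ 2 · 0.31526 = 0.63052 ≈ 0.6305.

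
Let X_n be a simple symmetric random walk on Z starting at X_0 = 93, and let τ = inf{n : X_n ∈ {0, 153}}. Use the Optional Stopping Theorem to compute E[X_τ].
E[X_τ] = 93

X_n is a martingale and τ is a bounded-mean stopping time (indeed τ is finite a.s. with bounded expectation since the walk is in a bounded region). By the OST, E[X_τ] = E[X_0] = 93. Equivalently: E[X_τ] = 153 · P(hit 153 first) + 0 · P(hit 0 first) = 153 · (93/153) = 93.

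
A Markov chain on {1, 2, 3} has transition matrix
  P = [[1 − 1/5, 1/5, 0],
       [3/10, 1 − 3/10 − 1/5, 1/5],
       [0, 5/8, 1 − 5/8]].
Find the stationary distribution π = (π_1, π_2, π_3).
π = (25/47, 50/141, 16/141)

This is a birth-death chain on three states, which satisfies detailed balance: π_1 · P_{12} = π_2 · P_{21} and π_2 · P_{23} = π_3 · P_{32}.
From π_1 · 1/5 = π_2 · 3/10: π_2/π_1 = (1/5)/(3/10) = 2/3.
From π_2 · 1/5 = π_3 · 5/8: π_3/π_2 = (1/5)/(5/8) = 8/25.
Take π_1 proportional to 1; then unnormalized π = (1, 2/3, 16/75). Normalize by dividing by the sum 47/25:
  π = (25/47, 50/141, 16/141).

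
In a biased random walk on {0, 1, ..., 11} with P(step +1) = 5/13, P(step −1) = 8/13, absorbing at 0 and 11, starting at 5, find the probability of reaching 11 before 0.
P(hit 11 before 0) = (1 − (8/5)^5) / (1 − (8/5)^11) = 154390625/2847035489

Let u_k denote P(reach 11 before 0 | start at k). Boundary: u_0 = 0, u_11 = 1. Recurrence: u_k = 5/13·u_{k+1} + 8/13·u_{k-1} for 1 ≤ k ≤ 10. Try u_k = A + B·r^k with r = q/p = (8/13)/(5/13) = 8/5. Substitution satisfies the recurrence; boundary conditions give:
  u_k = (1 − r^k) / (1 − r^N) = (1 − (8/5)^5) / (1 − (8/5)^11) = 154390625/2847035489.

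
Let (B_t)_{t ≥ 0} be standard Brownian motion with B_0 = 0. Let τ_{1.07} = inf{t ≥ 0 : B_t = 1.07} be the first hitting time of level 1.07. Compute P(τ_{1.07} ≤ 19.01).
P(τ_{1.07} ≤ 19.01) = 2(1 − Φ(1.07/√19.01)) = 2(1 − Φ(0.2454)) ≈ 0.8061

By the reflection principle for standard BM, P(τ_b ≤ t) = 2 · P(B_t ≥ b). Since B_t ~ N(0, t), P(B_t ≥ 1.07) = 1 − Φ(1.07/√t) = 1 − Φ(1.07/√19.01) = 1 − Φ(0.2454) ≈ 0.40307. Doubling: P(τ_{1.07} ≤ 19.01) ≈ 2 · 0.40307 = 0.80614 ≈ 0.8061.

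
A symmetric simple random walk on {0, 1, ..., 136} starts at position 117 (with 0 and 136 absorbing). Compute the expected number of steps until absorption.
E[τ | X_0 = 117] = 2223

Let v_k = E[τ | X_0 = k]. Boundary: v_0 = v_136 = 0. Recurrence: v_k = 1 + (v_{k-1} + v_{k+1})/2 for 1 ≤ k ≤ 135. The particular solution to v_k − (v_{k-1} + v_{k+1})/2 = 1 is v_k = −k^2. Adding homogeneous solution A + B k and matching boundaries gives v_k = k (136 − k). Substituting k = 117: v_117 = 117 · 19 = 2223.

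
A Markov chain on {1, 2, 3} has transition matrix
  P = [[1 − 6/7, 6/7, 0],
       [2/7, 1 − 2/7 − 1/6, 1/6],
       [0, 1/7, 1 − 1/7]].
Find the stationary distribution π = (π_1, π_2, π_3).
π = (2/15, 2/5, 7/15)

This is a birth-death chain on three states, which satisfies detailed balance: π_1 · P_{12} = π_2 · P_{21} and π_2 · P_{23} = π_3 · P_{32}.
From π_1 · 6/7 = π_2 · 2/7: π_2/π_1 = (6/7)/(2/7) = 3.
From π_2 · 1/6 = π_3 · 1/7: π_3/π_2 = (1/6)/(1/7) = 7/6.
Take π_1 proportional to 1; then unnormalized π = (1, 3, 7/2). Normalize by dividing by the sum 15/2:
  π = (2/15, 2/5, 7/15).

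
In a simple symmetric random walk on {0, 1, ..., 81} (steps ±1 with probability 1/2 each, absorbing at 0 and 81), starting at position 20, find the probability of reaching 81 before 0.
P(hit 81 before 0) = 20/81

Let u_k = P(hit 81 before 0 | start at k). Then u_0 = 0, u_81 = 1, and u_k = u_{k-1}/2 + u_{k+1}/2 for 1 ≤ k ≤ 80. This harmonic recurrence is solved by u_k = k/81, giving u_20 = 20/81.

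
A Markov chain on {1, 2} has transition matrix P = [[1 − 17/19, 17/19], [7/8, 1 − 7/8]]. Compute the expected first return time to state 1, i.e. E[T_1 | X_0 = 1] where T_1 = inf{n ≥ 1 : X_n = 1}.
E[T_1 | X_0 = 1] = 1/π_1 = 269/133

For an irreducible recurrent Markov chain with stationary distribution π, E[T_i | X_0 = i] = 1/π_i (Kac's formula). Here π_1 = (7/8)/(17/19 + 7/8) = (7/8)/(269/152) = 133/269, so E[T_1 | X_0 = 1] = 1/π_1 = (17/19 + 7/8)/(7/8) = (269/152)/(7/8) = 269/133.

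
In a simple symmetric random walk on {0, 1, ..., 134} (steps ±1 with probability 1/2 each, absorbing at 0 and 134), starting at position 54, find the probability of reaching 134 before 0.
P(hit 134 before 0) = 54/134 = 27/67

Let u_k = P(hit 134 before 0 | start at k). Then u_0 = 0, u_134 = 1, and u_k = u_{k-1}/2 + u_{k+1}/2 for 1 ≤ k ≤ 133. This harmonic recurrence is solved by u_k = k/134, giving u_54 = 54/134 = 27/67.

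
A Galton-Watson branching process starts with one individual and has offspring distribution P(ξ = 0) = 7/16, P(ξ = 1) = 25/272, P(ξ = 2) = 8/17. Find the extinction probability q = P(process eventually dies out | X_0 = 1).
q = 119/128

The pgf is f(s) = 7/16 + 25/272·s + 8/17·s². The extinction probability q is the smallest fixed point of f in [0, 1]. Setting s = f(s):
  8/17·s² + (25/272 − 1)·s + 7/16 = 0
  8/17·s² − (7/16 + 8/17)·s + 7/16 = 0
which factors as (s − 1)·(8/17·s − 7/16) = 0, giving roots s = 1 and s = (7/16)/(8/17) = 119/128.
Mean offspring μ = 25/272 + 2·8/17 = 281/272 > 1 (supercritical), so q < 1. The extinction probability is the smaller root: q = (7/16)/(8/17) = 119/128.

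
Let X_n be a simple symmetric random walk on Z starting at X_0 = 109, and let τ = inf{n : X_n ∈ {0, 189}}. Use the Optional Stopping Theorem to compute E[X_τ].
E[X_τ] = 109

X_n is a martingale and τ is a bounded-mean stopping time (indeed τ is finite a.s. with bounded expectation since the walk is in a bounded region). By the OST, E[X_τ] = E[X_0] = 109. Equivalently: E[X_τ] = 189 · P(hit 189 first) + 0 · P(hit 0 first) = 189 · (109/189) = 109.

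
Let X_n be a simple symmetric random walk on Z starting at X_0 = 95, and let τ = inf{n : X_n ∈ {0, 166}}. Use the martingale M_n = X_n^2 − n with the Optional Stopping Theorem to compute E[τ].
E[τ] = 6745

M_n = X_n^2 − n is a martingale (since E[X_{n+1}^2 | F_n] = X_n^2 + 1). By OST (τ has finite mean in a bounded region), E[M_τ] = E[M_0] = X_0^2 − 0 = 95^2 = 9025. Also E[M_τ] = E[X_τ^2] − E[τ]. The walk exits at 0 or 166, with P(hit 166 first) = 95/166, so E[X_τ^2] = 166^2 · 95/166 + 0 = 15770. Thus E[τ] = E[X_τ^2] − E[M_τ] = 15770 − 9025 = 6745 = 95(166 − 95) = 6745.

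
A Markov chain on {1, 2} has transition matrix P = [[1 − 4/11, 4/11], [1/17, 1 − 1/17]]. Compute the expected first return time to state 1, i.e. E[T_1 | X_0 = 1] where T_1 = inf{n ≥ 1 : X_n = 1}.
E[T_1 | X_0 = 1] = 1/π_1 = 79/11

For an irreducible recurrent Markov chain with stationary distribution π, E[T_i | X_0 = i] = 1/π_i (Kac's formula). Here π_1 = (1/17)/(4/11 + 1/17) = (1/17)/(79/187) = 11/79, so E[T_1 | X_0 = 1] = 1/π_1 = (4/11 + 1/17)/(1/17) = (79/187)/(1/17) = 79/11.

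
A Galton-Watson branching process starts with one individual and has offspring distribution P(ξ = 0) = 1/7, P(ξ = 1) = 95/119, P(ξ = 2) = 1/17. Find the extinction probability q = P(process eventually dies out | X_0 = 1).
q = 1

Mean offspring μ = 0·1/7 + 1·95/119 + 2·1/17 = 109/119 ≤ 1. For μ ≤ 1 with offspring not concentrated at 1, the Galton-Watson process goes extinct almost surely, so q = 1.
(Algebraic check: The pgf is f(s) = 1/7 + 95/119·s + 1/17·s². The extinction probability q is the smallest fixed point of f in [0, 1]. Setting s = f(s):
  1/17·s² + (95/119 − 1)·s + 1/7 = 0
  1/17·s² − (1/7 + 1/17)·s + 1/7 = 0
which factors as (s − 1)·(1/17·s − 1/7) = 0, giving roots s = 1 and s = (1/7)/(1/17) = 17/7. Since 17/7 ≥ 1, the smallest root in [0, 1] is s = 1.)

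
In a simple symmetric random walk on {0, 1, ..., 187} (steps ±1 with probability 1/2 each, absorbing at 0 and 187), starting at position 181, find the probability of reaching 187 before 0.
P(hit 187 before 0) = 181/187

Let u_k = P(hit 187 before 0 | start at k). Then u_0 = 0, u_187 = 1, and u_k = u_{k-1}/2 + u_{k+1}/2 for 1 ≤ k ≤ 186. This harmonic recurrence is solved by u_k = k/187, giving u_181 = 181/187.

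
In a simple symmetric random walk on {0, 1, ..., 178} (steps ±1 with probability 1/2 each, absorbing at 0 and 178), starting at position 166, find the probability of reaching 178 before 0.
P(hit 178 before 0) = 166/178 = 83/89

Let u_k = P(hit 178 before 0 | start at k). Then u_0 = 0, u_178 = 1, and u_k = u_{k-1}/2 + u_{k+1}/2 for 1 ≤ k ≤ 177. This harmonic recurrence is solved by u_k = k/178, giving u_166 = 166/178 = 83/89.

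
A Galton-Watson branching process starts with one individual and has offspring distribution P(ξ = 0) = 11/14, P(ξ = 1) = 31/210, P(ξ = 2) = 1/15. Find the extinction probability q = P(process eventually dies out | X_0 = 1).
q = 1

Mean offspring μ = 0·11/14 + 1·31/210 + 2·1/15 = 59/210 ≤ 1. For μ ≤ 1 with offspring not concentrated at 1, the Galton-Watson process goes extinct almost surely, so q = 1.
(Algebraic check: The pgf is f(s) = 11/14 + 31/210·s + 1/15·s². The extinction probability q is the smallest fixed point of f in [0, 1]. Setting s = f(s):
  1/15·s² + (31/210 − 1)·s + 11/14 = 0
  1/15·s² − (11/14 + 1/15)·s + 11/14 = 0
which factors as (s − 1)·(1/15·s − 11/14) = 0, giving roots s = 1 and s = (11/14)/(1/15) = 165/14. Since 165/14 ≥ 1, the smallest root in [0, 1] is s = 1.)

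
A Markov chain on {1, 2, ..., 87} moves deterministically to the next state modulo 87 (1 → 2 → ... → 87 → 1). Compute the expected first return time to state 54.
E[T_54 | X_0 = 54] = 87

The chain cycles deterministically, so starting at state 54 it returns in exactly 87 steps. Equivalently, the stationary distribution is uniform π_j = 1/87 for every state j, so by Kac's formula E[T_54] = 1/π_54 = 87.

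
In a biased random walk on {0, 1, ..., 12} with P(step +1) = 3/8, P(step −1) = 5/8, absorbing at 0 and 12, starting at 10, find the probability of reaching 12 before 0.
P(hit 12 before 0) = (1 − (5/3)^10) / (1 − (5/3)^12) = 5459949/15225574

Let u_k denote P(reach 12 before 0 | start at k). Boundary: u_0 = 0, u_12 = 1. Recurrence: u_k = 3/8·u_{k+1} + 5/8·u_{k-1} for 1 ≤ k ≤ 11. Try u_k = A + B·r^k with r = q/p = (5/8)/(3/8) = 5/3. Substitution satisfies the recurrence; boundary conditions give:
  u_k = (1 − r^k) / (1 − r^N) = (1 − (5/3)^10) / (1 − (5/3)^12) = 5459949/15225574.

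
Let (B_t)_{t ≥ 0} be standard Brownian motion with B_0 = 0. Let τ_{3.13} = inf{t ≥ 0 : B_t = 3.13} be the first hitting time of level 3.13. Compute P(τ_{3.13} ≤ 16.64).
P(τ_{3.13} ≤ 16.64) = 2(1 − Φ(3.13/√16.64)) = 2(1 − Φ(0.7673)) ≈ 0.4429

By the reflection principle for standard BM, P(τ_b ≤ t) = 2 · P(B_t ≥ b). Since B_t ~ N(0, t), P(B_t ≥ 3.13) = 1 − Φ(3.13/√t) = 1 − Φ(3.13/√16.64) = 1 − Φ(0.7673) ≈ 0.22145. Doubling: P(τ_{3.13} ≤ 16.64) ≈ 2 · 0.22145 = 0.44290 ≈ 0.4429.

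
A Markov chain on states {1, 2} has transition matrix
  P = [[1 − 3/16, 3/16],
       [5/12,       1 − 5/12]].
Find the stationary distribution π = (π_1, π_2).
π_1 = 20/29, π_2 = 9/29

Solve πP = π with π_1 + π_2 = 1. From πP = π: π_1 · (1 − 3/16) + π_2 · 5/12 = π_1 ⇒ π_2 · 5/12 = π_1 · 3/16 ⇒ π_2/π_1 = (3/16)/(5/12) = 9/20. Together with π_1 + π_2 = 1:
  π_1 = (5/12)/(3/16 + 5/12) = (5/12)/(29/48) = 20/29,
  π_2 = (3/16)/(3/16 + 5/12) = (3/16)/(29/48) = 9/29.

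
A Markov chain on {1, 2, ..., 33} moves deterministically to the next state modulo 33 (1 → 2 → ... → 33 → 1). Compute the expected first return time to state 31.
E[T_31 | X_0 = 31] = 33

The chain cycles deterministically, so starting at state 31 it returns in exactly 33 steps. Equivalently, the stationary distribution is uniform π_j = 1/33 for every state j, so by Kac's formula E[T_31] = 1/π_31 = 33.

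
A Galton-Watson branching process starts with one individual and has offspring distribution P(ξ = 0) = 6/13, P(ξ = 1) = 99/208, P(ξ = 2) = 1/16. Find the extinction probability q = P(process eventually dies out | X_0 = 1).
q = 1

Mean offspring μ = 0·6/13 + 1·99/208 + 2·1/16 = 125/208 ≤ 1. For μ ≤ 1 with offspring not concentrated at 1, the Galton-Watson process goes extinct almost surely, so q = 1.
(Algebraic check: The pgf is f(s) = 6/13 + 99/208·s + 1/16·s². The extinction probability q is the smallest fixed point of f in [0, 1]. Setting s = f(s):
  1/16·s² + (99/208 − 1)·s + 6/13 = 0
  1/16·s² − (6/13 + 1/16)·s + 6/13 = 0
which factors as (s − 1)·(1/16·s − 6/13) = 0, giving roots s = 1 and s = (6/13)/(1/16) = 96/13. Since 96/13 ≥ 1, the smallest root in [0, 1] is s = 1.)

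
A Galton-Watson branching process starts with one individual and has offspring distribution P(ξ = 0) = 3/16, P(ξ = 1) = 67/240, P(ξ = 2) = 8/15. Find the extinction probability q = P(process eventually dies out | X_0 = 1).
q = 45/128

The pgf is f(s) = 3/16 + 67/240·s + 8/15·s². The extinction probability q is the smallest fixed point of f in [0, 1]. Setting s = f(s):
  8/15·s² + (67/240 − 1)·s + 3/16 = 0
  8/15·s² − (3/16 + 8/15)·s + 3/16 = 0
which factors as (s − 1)·(8/15·s − 3/16) = 0, giving roots s = 1 and s = (3/16)/(8/15) = 45/128.
Mean offspring μ = 67/240 + 2·8/15 = 323/240 > 1 (supercritical), so q < 1. The extinction probability is the smaller root: q = (3/16)/(8/15) = 45/128.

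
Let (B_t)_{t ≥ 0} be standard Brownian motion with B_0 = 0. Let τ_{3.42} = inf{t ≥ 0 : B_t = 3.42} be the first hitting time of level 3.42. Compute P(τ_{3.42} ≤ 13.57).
P(τ_{3.42} ≤ 13.57) = 2(1 − Φ(3.42/√13.57)) = 2(1 − Φ(0.9284)) ≈ 0.3532

By the reflection principle for standard BM, P(τ_b ≤ t) = 2 · P(B_t ≥ b). Since B_t ~ N(0, t), P(B_t ≥ 3.42) = 1 − Φ(3.42/√t) = 1 − Φ(3.42/√13.57) = 1 − Φ(0.9284) ≈ 0.17660. Doubling: P(τ_{3.42} ≤ 13.57) ≈ 2 · 0.17660 = 0.35320 ≈ 0.3532.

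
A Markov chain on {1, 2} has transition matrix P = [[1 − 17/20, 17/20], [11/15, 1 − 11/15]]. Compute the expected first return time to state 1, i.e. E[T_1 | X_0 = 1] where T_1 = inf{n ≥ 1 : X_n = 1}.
E[T_1 | X_0 = 1] = 1/π_1 = 95/44

For an irreducible recurrent Markov chain with stationary distribution π, E[T_i | X_0 = i] = 1/π_i (Kac's formula). Here π_1 = (11/15)/(17/20 + 11/15) = (11/15)/(19/12) = 44/95, so E[T_1 | X_0 = 1] = 1/π_1 = (17/20 + 11/15)/(11/15) = (19/12)/(11/15) = 95/44.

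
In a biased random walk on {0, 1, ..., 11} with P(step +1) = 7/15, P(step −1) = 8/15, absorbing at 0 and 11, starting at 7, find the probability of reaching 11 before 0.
P(hit 11 before 0) = (1 − (8/7)^7) / (1 − (8/7)^11) = 3057935209/6612607849

Let u_k denote P(reach 11 before 0 | start at k). Boundary: u_0 = 0, u_11 = 1. Recurrence: u_k = 7/15·u_{k+1} + 8/15·u_{k-1} for 1 ≤ k ≤ 10. Try u_k = A + B·r^k with r = q/p = (8/15)/(7/15) = 8/7. Substitution satisfies the recurrence; boundary conditions give:
  u_k = (1 − r^k) / (1 − r^N) = (1 − (8/7)^7) / (1 − (8/7)^11) = 3057935209/6612607849.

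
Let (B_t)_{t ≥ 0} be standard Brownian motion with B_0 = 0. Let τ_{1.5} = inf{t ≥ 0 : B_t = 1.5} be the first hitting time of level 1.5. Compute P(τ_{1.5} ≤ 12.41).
P(τ_{1.5} ≤ 12.41) = 2(1 − Φ(1.5/√12.41)) = 2(1 − Φ(0.4258)) ≈ 0.6703

By the reflection principle for standard BM, P(τ_b ≤ t) = 2 · P(B_t ≥ b). Since B_t ~ N(0, t), P(B_t ≥ 1.5) = 1 − Φ(1.5/√t) = 1 − Φ(1.5/√12.41) = 1 − Φ(0.4258) ≈ 0.33513. Doubling: P(τ_{1.5} ≤ 12.41) ≈ 2 · 0.33513 = 0.67026 ≈ 0.6703.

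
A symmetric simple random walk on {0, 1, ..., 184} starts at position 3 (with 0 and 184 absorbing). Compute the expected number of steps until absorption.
E[τ | X_0 = 3] = 543

Let v_k = E[τ | X_0 = k]. Boundary: v_0 = v_184 = 0. Recurrence: v_k = 1 + (v_{k-1} + v_{k+1})/2 for 1 ≤ k ≤ 183. The particular solution to v_k − (v_{k-1} + v_{k+1})/2 = 1 is v_k = −k^2. Adding homogeneous solution A + B k and matching boundaries gives v_k = k (184 − k). Substituting k = 3: v_3 = 3 · 181 = 543.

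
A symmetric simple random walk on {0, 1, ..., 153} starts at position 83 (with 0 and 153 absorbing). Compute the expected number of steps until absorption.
E[τ | X_0 = 83] = 5810

Let v_k = E[τ | X_0 = k]. Boundary: v_0 = v_153 = 0. Recurrence: v_k = 1 + (v_{k-1} + v_{k+1})/2 for 1 ≤ k ≤ 152. The particular solution to v_k − (v_{k-1} + v_{k+1})/2 = 1 is v_k = −k^2. Adding homogeneous solution A + B k and matching boundaries gives v_k = k (153 − k). Substituting k = 83: v_83 = 83 · 70 = 5810.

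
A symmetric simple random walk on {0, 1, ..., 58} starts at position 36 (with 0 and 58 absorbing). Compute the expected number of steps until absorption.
E[τ | X_0 = 36] = 792

Let v_k = E[τ | X_0 = k]. Boundary: v_0 = v_58 = 0. Recurrence: v_k = 1 + (v_{k-1} + v_{k+1})/2 for 1 ≤ k ≤ 57. The particular solution to v_k − (v_{k-1} + v_{k+1})/2 = 1 is v_k = −k^2. Adding homogeneous solution A + B k and matching boundaries gives v_k = k (58 − k). Substituting k = 36: v_36 = 36 · 22 = 792.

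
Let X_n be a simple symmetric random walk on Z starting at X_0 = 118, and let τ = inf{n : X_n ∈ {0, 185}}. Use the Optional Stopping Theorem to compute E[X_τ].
E[X_τ] = 118

X_n is a martingale and τ is a bounded-mean stopping time (indeed τ is finite a.s. with bounded expectation since the walk is in a bounded region). By the OST, E[X_τ] = E[X_0] = 118. Equivalently: E[X_τ] = 185 · P(hit 185 first) + 0 · P(hit 0 first) = 185 · (118/185) = 118.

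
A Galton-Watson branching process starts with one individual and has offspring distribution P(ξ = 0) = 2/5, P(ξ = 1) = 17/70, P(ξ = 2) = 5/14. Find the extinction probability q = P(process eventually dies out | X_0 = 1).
q = 1

Mean offspring μ = 0·2/5 + 1·17/70 + 2·5/14 = 67/70 ≤ 1. For μ ≤ 1 with offspring not concentrated at 1, the Galton-Watson process goes extinct almost surely, so q = 1.
(Algebraic check: The pgf is f(s) = 2/5 + 17/70·s + 5/14·s². The extinction probability q is the smallest fixed point of f in [0, 1]. Setting s = f(s):
  5/14·s² + (17/70 − 1)·s + 2/5 = 0
  5/14·s² − (2/5 + 5/14)·s + 2/5 = 0
which factors as (s − 1)·(5/14·s − 2/5) = 0, giving roots s = 1 and s = (2/5)/(5/14) = 28/25. Since 28/25 ≥ 1, the smallest root in [0, 1] is s = 1.)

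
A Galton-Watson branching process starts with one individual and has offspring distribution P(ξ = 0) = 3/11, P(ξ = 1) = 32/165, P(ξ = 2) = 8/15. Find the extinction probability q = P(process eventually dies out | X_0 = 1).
q = 45/88

The pgf is f(s) = 3/11 + 32/165·s + 8/15·s². The extinction probability q is the smallest fixed point of f in [0, 1]. Setting s = f(s):
  8/15·s² + (32/165 − 1)·s + 3/11 = 0
  8/15·s² − (3/11 + 8/15)·s + 3/11 = 0
which factors as (s − 1)·(8/15·s − 3/11) = 0, giving roots s = 1 and s = (3/11)/(8/15) = 45/88.
Mean offspring μ = 32/165 + 2·8/15 = 208/165 > 1 (supercritical), so q < 1. The extinction probability is the smaller root: q = (3/11)/(8/15) = 45/88.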